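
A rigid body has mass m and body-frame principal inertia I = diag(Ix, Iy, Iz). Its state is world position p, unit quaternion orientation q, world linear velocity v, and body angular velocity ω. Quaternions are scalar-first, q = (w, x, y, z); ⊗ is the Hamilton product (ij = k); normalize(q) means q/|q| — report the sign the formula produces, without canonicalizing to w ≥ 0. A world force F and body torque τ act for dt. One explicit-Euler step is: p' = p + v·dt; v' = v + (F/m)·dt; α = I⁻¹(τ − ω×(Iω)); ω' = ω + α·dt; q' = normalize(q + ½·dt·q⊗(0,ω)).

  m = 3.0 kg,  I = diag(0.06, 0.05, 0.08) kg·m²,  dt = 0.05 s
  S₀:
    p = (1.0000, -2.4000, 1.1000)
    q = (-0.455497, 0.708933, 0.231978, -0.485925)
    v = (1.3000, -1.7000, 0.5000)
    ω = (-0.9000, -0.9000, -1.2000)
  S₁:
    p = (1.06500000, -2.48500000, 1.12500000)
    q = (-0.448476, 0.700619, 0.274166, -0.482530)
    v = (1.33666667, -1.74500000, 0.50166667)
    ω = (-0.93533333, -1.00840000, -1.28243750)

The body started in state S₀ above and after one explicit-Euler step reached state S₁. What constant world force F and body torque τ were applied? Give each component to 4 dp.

v₁ − v₀ = (0.03666667, -0.04500000, 0.00166667)
applied force F = (2.2000, -2.7000, 0.1000)
Δω = ω₁−ω₀ = (-0.03533333, -0.10840000, -0.08243750)
τ = I·(Δω/dt) + ω₀×(Iω₀) = (-0.0100, -0.1300, -0.1400)

F = (2.2000, -2.7000, 0.1000)
τ = (-0.0100, -0.1300, -0.1400)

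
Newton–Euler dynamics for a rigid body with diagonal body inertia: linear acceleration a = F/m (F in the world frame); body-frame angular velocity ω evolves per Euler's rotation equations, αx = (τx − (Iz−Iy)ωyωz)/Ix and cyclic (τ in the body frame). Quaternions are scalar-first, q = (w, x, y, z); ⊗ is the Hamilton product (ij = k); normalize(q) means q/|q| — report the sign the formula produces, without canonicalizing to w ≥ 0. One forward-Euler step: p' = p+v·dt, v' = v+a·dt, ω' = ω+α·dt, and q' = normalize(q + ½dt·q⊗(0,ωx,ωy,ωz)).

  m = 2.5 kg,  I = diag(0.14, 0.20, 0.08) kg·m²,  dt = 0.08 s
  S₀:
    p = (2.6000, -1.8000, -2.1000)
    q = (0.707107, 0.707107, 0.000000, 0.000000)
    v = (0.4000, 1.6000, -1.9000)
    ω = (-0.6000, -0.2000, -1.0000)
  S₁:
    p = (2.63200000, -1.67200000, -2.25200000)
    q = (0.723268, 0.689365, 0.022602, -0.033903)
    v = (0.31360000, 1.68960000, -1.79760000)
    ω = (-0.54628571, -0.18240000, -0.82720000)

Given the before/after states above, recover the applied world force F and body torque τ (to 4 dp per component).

F = (-2.7000, 2.8000, 3.2000)
τ = (0.0700, 0.0800, 0.1800)

v₁ − v₀ = (-0.08640000, 0.08960000, 0.10240000)
F = m·Δv/dt = (-2.7000, 2.8000, 3.2000)
rate change Δω = (0.05371429, 0.01760000, 0.17280000)
ω₀×(Iω₀) = (-0.0240, 0.0360, 0.0072)
applied torque τ = (0.0700, 0.0800, 0.1800)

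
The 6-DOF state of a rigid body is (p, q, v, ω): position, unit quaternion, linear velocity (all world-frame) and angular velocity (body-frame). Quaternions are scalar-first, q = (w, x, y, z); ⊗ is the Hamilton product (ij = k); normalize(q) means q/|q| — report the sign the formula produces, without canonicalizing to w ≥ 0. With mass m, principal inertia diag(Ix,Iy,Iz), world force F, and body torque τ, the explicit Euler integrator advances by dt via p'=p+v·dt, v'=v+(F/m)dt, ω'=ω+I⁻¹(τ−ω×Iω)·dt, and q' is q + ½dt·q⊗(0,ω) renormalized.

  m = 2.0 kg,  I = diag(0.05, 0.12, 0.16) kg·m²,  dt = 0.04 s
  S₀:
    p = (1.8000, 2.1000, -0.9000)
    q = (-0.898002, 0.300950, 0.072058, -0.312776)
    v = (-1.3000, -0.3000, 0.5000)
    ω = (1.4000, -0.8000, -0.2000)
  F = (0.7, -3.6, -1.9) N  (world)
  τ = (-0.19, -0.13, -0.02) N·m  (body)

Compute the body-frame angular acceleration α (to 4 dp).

ω×(Iω) gyroscopic = (0.0064, 0.0308, -0.0784)
angular accel α = (-3.9280, -1.3400, 0.3650)

α = (-3.9280, -1.3400, 0.3650)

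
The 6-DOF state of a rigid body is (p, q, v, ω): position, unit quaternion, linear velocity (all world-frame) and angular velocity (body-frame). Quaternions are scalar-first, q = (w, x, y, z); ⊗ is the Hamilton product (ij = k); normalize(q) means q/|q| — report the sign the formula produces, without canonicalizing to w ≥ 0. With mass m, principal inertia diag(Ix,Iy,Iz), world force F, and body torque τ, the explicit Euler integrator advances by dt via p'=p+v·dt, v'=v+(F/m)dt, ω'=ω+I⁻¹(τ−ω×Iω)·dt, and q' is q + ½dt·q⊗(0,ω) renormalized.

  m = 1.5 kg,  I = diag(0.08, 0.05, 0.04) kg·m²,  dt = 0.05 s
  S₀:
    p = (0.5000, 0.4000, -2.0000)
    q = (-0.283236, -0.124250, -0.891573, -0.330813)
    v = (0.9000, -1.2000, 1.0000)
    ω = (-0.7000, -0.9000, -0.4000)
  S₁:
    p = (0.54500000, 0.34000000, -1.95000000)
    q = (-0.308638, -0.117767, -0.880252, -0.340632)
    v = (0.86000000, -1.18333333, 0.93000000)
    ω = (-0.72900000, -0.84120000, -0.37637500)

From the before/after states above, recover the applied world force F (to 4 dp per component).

F = (-1.2000, 0.5000, -2.1000)

v₁ − v₀ = (-0.04000000, 0.01666667, -0.07000000)
applied force F = (-1.2000, 0.5000, -2.1000)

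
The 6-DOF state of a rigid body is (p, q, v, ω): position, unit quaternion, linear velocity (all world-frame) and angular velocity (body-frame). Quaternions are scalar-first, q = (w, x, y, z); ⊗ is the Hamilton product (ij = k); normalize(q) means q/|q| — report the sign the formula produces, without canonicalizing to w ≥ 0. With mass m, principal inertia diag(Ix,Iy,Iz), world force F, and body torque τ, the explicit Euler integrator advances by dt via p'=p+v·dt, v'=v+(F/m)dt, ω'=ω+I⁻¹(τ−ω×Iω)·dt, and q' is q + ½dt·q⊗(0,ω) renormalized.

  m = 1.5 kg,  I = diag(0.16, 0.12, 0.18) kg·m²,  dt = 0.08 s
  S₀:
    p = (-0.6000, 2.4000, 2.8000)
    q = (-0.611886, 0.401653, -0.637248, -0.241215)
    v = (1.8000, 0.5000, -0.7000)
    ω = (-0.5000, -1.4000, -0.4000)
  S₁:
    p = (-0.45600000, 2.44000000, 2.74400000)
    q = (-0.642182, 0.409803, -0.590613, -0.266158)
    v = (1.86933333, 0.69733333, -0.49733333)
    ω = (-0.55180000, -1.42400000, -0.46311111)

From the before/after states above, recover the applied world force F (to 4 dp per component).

Δv = v₁−v₀ = (0.06933333, 0.19733333, 0.20266667)
F = m·Δv/dt = (1.3000, 3.7000, 3.8000)

F = (1.3000, 3.7000, 3.8000)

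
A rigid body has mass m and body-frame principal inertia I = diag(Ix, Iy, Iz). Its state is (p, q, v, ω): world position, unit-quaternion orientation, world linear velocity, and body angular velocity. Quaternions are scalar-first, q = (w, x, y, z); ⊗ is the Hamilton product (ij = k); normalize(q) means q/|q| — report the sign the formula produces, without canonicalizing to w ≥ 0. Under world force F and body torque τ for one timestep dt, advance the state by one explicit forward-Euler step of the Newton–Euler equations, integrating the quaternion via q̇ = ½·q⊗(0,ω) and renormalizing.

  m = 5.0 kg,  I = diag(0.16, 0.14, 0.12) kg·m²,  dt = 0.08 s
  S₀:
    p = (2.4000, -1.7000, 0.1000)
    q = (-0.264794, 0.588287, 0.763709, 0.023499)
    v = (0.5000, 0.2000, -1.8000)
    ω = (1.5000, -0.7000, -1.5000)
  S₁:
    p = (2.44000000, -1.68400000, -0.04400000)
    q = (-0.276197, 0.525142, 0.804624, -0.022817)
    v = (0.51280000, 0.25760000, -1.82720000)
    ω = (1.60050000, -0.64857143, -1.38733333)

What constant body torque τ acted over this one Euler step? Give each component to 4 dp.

τ = (0.1800, 0.0000, 0.1900)

rate change Δω = (0.10050000, 0.05142857, 0.11266667)
τ = I·(Δω/dt) + ω₀×(Iω₀) = (0.1800, 0.0000, 0.1900)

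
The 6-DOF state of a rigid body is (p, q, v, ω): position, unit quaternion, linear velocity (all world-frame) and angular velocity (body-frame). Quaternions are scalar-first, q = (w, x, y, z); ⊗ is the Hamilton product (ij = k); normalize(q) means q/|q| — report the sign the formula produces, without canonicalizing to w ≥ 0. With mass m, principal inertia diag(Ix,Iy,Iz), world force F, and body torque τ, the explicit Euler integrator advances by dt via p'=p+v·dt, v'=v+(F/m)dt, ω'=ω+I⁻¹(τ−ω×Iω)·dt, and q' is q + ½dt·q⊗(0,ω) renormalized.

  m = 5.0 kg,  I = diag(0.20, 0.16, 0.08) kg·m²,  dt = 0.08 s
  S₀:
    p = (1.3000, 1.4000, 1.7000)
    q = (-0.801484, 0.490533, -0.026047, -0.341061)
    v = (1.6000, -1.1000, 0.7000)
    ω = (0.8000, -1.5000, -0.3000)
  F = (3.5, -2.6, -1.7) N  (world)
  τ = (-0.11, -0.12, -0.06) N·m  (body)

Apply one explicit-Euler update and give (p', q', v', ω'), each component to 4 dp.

p' = (1.4280, 1.3120, 1.7560)
q' = (-0.8209, 0.4437, 0.0170, -0.3592)
v' = (1.6560, -1.1416, 0.6728)
ω' = (0.7704, -1.5456, -0.4080)

ω×(Iω) gyroscopic = (-0.0360, -0.0288, 0.0480)
angular accel α = (-0.3700, -0.5700, -1.3500)
new body rate ω' = (0.7704, -1.5456, -0.4080)
Hamilton product q⊗(0,ω) = (-0.5338152, -1.1449646, 1.0765371, -0.4745167)
q + ½dt·q⊗(0,ω), renormalized = (-0.8209, 0.4437, 0.0170, -0.3592)
new position p' = (1.4280, 1.3120, 1.7560)
v' = v + a·dt = (1.6560, -1.1416, 0.6728)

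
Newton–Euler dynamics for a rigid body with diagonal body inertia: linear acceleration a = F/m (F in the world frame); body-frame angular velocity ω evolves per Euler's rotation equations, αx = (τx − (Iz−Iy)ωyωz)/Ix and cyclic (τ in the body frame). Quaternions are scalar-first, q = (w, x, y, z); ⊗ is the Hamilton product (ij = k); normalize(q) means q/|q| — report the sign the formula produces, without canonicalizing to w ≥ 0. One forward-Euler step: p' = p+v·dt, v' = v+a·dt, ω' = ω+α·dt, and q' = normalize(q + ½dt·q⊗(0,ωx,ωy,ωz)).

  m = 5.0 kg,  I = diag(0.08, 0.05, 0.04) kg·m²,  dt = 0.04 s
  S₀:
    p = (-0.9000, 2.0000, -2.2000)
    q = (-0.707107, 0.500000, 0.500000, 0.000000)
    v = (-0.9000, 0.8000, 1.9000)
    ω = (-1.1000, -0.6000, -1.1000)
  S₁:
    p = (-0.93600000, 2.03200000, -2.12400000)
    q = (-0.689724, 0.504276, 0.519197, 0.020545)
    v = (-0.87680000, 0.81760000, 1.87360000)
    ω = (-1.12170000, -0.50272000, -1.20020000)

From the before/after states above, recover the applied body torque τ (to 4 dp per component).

Δω = ω₁−ω₀ = (-0.02170000, 0.09728000, -0.10020000)
precession coupling = (-0.0066, 0.0484, -0.0198)
τ = I·(Δω/dt) + ω₀×(Iω₀) = (-0.0500, 0.1700, -0.1200)

τ = (-0.0500, 0.1700, -0.1200)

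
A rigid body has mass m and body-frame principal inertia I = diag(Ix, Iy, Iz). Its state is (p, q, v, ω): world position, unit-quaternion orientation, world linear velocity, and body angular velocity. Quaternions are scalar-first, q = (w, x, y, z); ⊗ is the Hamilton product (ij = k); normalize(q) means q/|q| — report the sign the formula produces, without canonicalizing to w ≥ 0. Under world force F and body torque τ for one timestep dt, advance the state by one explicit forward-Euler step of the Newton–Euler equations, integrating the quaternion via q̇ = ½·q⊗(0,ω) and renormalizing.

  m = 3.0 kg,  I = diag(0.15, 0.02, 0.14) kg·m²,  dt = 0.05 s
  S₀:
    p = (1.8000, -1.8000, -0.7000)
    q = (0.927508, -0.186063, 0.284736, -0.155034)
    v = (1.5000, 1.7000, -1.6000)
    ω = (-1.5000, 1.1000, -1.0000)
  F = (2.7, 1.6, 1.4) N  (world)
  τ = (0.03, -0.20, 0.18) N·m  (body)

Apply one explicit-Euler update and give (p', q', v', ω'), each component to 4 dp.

p' = (1.8750, -1.7150, -0.7800)
q' = (0.9076, -0.2234, 0.3110, -0.1724)
v' = (1.5450, 1.7267, -1.5767)
ω' = (-1.4460, 0.5625, -1.0123)

p + v·dt = (1.8750, -1.7150, -0.7800)
v' = v + a·dt = (1.5450, 1.7267, -1.5767)
gyro term ω×Iω = (-0.1320, 0.0150, 0.2145)
(τ − ω×Iω)/I = (1.0800, -10.7500, -0.2464)
ω + α·dt = (-1.4460, 0.5625, -1.0123)
Hamilton product q⊗(0,ω) = (-0.7473381, -1.5054606, 1.0667468, -0.7050733)
q + ½dt·q⊗(0,ω), renormalized = (0.9076, -0.2234, 0.3110, -0.1724)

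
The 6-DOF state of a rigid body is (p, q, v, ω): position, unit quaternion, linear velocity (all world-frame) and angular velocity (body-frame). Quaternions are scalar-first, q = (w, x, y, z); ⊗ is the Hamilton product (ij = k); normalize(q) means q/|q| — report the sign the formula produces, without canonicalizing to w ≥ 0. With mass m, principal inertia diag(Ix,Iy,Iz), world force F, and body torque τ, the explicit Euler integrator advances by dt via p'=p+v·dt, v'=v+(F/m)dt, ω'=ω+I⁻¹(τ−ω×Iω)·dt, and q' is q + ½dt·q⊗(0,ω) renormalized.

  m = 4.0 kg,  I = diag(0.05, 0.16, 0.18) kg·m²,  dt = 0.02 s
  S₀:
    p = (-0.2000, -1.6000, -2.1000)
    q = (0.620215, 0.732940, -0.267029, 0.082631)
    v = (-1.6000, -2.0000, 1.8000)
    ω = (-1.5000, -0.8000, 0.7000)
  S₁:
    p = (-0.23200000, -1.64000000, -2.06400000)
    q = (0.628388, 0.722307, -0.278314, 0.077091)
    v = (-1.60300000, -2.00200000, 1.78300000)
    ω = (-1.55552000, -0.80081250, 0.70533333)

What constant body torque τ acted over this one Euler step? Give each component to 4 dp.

τ = (-0.1500, 0.1300, 0.1800)

Δω = ω₁−ω₀ = (-0.05552000, -0.00081250, 0.00533333)
precession coupling = (-0.0112, 0.1365, 0.1320)
I·α + gyro = (-0.1500, 0.1300, 0.1800)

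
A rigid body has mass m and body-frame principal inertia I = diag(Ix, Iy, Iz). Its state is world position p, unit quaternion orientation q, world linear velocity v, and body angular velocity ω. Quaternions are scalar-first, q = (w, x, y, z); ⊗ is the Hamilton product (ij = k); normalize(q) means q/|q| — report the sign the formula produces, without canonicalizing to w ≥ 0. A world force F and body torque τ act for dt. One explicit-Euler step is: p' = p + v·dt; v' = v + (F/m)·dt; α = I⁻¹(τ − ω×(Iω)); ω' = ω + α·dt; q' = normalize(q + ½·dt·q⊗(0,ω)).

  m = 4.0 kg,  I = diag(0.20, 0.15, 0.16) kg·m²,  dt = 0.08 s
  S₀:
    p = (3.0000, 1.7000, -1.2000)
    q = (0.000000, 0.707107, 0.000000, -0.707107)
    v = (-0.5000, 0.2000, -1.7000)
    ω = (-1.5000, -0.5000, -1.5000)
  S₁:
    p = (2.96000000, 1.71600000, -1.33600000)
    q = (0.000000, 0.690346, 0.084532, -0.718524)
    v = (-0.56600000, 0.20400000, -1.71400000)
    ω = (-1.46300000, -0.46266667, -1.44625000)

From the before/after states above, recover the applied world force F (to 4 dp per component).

Δv = v₁−v₀ = (-0.06600000, 0.00400000, -0.01400000)
applied force F = (-3.3000, 0.2000, -0.7000)

F = (-3.3000, 0.2000, -0.7000)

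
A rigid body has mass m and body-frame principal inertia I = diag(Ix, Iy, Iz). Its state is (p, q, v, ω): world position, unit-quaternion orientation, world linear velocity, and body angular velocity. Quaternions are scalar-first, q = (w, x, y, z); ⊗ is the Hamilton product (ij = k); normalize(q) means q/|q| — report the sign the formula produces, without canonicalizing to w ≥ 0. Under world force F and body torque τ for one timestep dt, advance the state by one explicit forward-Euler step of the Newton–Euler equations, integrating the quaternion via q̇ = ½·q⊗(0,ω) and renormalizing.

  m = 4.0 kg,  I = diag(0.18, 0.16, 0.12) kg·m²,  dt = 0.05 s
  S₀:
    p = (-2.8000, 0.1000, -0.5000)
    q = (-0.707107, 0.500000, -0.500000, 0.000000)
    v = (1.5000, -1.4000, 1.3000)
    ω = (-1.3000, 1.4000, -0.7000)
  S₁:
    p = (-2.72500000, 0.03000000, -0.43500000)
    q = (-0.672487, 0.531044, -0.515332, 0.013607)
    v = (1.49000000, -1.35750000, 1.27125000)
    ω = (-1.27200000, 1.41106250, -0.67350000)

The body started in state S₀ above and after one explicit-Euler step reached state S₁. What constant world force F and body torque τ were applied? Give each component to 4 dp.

Δω = ω₁−ω₀ = (0.02800000, 0.01106250, 0.02650000)
gyro term ω₀×Iω₀ = (0.0392, 0.0546, 0.0364)
τ = I·(Δω/dt) + ω₀×(Iω₀) = (0.1400, 0.0900, 0.1000)
Δv = v₁−v₀ = (-0.01000000, 0.04250000, -0.02875000)
applied force F = (-0.8000, 3.4000, -2.3000)

F = (-0.8000, 3.4000, -2.3000)
τ = (0.1400, 0.0900, 0.1000)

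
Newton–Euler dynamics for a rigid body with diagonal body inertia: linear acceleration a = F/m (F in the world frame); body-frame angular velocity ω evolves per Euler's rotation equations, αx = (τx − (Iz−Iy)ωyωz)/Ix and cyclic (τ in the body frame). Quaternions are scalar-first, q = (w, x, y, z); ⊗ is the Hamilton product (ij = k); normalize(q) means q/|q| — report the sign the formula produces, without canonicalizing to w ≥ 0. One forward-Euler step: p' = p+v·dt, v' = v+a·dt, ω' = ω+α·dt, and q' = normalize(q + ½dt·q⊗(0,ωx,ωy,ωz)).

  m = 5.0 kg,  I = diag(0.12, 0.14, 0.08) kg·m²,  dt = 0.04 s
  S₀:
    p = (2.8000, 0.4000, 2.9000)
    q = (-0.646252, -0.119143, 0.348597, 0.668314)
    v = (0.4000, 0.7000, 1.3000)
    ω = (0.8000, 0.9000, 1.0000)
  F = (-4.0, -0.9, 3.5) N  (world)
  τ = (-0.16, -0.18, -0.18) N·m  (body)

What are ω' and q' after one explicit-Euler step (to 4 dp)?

ω' = (0.7647, 0.8394, 0.9028)
q' = (-0.6637, -0.1345, 0.3499, 0.6473)

precession coupling ω×(Iω) = (-0.0540, 0.0320, 0.0144)
(τ − ω×Iω)/I = (-0.8833, -1.5143, -2.4300)
ω' = ω + α·dt = (0.7647, 0.8394, 0.9028)
2q̇ = q⊗(0,ω) = (-0.8867369, -0.7698872, 0.0721674, -1.0323583)
q' = normalize(q + ½dt·q⊗(0,ω)) = (-0.6637, -0.1345, 0.3499, 0.6473)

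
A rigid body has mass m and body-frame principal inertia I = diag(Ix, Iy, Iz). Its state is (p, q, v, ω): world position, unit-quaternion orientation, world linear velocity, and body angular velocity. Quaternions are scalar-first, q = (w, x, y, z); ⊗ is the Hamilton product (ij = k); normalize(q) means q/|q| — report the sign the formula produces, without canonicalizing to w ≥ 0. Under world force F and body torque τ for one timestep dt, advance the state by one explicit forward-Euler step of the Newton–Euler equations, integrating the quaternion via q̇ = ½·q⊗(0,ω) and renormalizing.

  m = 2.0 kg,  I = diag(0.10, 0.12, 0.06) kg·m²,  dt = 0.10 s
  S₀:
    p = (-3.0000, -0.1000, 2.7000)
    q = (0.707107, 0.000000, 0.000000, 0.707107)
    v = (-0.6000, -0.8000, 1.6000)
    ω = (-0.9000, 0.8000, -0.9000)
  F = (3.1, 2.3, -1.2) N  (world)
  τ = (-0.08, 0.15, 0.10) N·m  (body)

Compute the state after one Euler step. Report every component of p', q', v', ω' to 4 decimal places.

gyro term ω×Iω = (0.0432, 0.0324, -0.0144)
(τ − ω×Iω)/I = (-1.2320, 0.9800, 1.9067)
ω' = ω + α·dt = (-1.0232, 0.8980, -0.7093)
Hamilton product q⊗(0,ω) = (0.6363963, -1.2020819, -0.0707107, -0.6363963)
q' = normalize(q + ½dt·q⊗(0,ω)) = (0.7368, -0.0599, -0.0035, 0.6734)
linear accel F/m = (1.5500, 1.1500, -0.6000)
p' = p + v·dt = (-3.0600, -0.1800, 2.8600)
v' = v + a·dt = (-0.4450, -0.6850, 1.5400)

p' = (-3.0600, -0.1800, 2.8600)
q' = (0.7368, -0.0599, -0.0035, 0.6734)
v' = (-0.4450, -0.6850, 1.5400)
ω' = (-1.0232, 0.8980, -0.7093)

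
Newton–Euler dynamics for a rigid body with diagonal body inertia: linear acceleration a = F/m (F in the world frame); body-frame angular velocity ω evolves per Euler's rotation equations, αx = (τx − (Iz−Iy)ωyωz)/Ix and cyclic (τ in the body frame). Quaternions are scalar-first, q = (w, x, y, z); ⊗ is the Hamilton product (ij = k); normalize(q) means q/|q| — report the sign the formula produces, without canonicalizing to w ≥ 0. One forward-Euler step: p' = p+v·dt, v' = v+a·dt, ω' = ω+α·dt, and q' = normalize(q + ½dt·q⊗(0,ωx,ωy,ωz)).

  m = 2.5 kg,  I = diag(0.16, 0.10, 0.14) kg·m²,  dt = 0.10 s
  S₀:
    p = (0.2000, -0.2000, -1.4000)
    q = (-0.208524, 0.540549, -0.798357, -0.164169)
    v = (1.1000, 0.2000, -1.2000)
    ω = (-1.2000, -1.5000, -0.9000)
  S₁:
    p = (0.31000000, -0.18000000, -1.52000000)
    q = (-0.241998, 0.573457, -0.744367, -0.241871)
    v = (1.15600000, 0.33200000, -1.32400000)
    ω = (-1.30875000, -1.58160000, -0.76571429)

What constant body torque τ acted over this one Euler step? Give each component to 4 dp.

τ = (-0.1200, -0.0600, 0.0800)

rate change Δω = (-0.10875000, -0.08160000, 0.13428571)
gyro term ω₀×Iω₀ = (0.0540, 0.0216, -0.1080)
applied torque τ = (-0.1200, -0.0600, 0.0800)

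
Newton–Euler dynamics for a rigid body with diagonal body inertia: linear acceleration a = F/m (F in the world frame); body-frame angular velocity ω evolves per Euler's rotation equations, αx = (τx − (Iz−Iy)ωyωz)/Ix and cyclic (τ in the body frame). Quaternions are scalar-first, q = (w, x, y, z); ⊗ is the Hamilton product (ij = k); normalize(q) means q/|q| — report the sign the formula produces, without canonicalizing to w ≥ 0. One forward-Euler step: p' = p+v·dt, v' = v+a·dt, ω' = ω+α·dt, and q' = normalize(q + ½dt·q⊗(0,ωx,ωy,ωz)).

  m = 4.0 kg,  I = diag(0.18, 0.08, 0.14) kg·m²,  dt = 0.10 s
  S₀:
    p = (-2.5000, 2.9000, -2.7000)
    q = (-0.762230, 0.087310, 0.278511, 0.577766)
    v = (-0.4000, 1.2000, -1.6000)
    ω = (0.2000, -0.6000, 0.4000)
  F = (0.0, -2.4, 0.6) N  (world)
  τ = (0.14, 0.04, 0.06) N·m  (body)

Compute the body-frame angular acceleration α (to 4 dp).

precession coupling ω×(Iω) = (-0.0144, 0.0032, 0.0120)
α = I⁻¹(τ − ω×Iω) = (0.8578, 0.4600, 0.3429)

α = (0.8578, 0.4600, 0.3429)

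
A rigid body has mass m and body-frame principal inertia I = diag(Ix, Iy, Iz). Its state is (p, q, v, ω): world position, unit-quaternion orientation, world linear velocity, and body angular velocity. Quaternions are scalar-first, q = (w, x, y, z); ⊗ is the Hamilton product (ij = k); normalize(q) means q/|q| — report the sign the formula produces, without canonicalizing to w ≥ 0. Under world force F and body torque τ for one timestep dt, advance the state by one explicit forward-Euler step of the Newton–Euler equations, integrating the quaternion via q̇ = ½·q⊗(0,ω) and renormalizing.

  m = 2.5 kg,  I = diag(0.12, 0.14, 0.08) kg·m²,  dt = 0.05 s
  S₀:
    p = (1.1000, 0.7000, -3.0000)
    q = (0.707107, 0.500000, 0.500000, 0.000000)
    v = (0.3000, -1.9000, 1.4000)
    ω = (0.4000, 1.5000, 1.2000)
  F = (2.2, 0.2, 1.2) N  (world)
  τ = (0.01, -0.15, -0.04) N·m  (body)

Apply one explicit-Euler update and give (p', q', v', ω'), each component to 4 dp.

p' = (1.1150, 0.6050, -2.9300)
q' = (0.6825, 0.5214, 0.5109, 0.0349)
v' = (0.3440, -1.8960, 1.4240)
ω' = (0.4492, 1.4396, 1.1675)

linear accel F/m = (0.8800, 0.0800, 0.4800)
p' = p + v·dt = (1.1150, 0.6050, -2.9300)
new velocity v' = (0.3440, -1.8960, 1.4240)
(τ − ω×Iω)/I = (0.9833, -1.2086, -0.6500)
new body rate ω' = (0.4492, 1.4396, 1.1675)
Hamilton product q⊗(0,ω) = (-0.9500000, 0.8828428, 0.4606605, 1.3985284)
q + ½dt·q⊗(0,ω), renormalized = (0.6825, 0.5214, 0.5109, 0.0349)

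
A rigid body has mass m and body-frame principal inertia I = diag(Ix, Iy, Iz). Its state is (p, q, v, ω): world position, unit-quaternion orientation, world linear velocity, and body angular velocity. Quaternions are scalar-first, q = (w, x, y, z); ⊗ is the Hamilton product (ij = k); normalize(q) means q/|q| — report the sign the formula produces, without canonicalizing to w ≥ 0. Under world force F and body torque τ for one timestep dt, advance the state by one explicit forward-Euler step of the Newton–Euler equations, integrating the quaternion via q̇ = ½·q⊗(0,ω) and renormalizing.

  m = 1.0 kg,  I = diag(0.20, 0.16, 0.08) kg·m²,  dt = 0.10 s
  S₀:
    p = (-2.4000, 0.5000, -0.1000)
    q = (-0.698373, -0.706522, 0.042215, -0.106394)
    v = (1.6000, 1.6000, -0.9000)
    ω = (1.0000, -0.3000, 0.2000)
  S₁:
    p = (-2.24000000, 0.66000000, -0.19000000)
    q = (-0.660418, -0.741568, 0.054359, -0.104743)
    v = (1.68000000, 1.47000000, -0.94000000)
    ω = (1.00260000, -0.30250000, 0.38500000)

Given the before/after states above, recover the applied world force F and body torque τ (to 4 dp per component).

F = (0.8000, -1.3000, -0.4000)
τ = (0.0100, 0.0200, 0.1600)

velocity change Δv = (0.08000000, -0.13000000, -0.04000000)
m·(v₁−v₀)/dt = (0.8000, -1.3000, -0.4000)
Δω = ω₁−ω₀ = (0.00260000, -0.00250000, 0.18500000)
τ = I·(Δω/dt) + ω₀×(Iω₀) = (0.0100, 0.0200, 0.1600)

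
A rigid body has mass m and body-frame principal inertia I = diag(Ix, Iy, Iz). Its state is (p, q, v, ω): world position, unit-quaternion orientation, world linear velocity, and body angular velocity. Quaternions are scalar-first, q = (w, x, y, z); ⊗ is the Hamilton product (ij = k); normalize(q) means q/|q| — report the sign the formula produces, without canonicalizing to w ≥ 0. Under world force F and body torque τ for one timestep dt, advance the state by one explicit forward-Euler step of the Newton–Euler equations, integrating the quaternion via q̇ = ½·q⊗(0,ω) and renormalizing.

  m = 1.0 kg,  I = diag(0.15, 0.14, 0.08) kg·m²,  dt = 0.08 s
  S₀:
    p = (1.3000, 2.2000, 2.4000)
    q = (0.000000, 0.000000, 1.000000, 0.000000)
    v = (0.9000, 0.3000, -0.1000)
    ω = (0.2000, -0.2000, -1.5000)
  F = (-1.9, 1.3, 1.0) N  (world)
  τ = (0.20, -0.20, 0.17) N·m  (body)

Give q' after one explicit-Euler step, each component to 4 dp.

2q̇ = q⊗(0,ω) = (0.2000000, -1.5000000, 0.0000000, -0.2000000)
q + ½dt·q⊗(0,ω), renormalized = (0.0080, -0.0599, 0.9981, -0.0080)

q' = (0.0080, -0.0599, 0.9981, -0.0080)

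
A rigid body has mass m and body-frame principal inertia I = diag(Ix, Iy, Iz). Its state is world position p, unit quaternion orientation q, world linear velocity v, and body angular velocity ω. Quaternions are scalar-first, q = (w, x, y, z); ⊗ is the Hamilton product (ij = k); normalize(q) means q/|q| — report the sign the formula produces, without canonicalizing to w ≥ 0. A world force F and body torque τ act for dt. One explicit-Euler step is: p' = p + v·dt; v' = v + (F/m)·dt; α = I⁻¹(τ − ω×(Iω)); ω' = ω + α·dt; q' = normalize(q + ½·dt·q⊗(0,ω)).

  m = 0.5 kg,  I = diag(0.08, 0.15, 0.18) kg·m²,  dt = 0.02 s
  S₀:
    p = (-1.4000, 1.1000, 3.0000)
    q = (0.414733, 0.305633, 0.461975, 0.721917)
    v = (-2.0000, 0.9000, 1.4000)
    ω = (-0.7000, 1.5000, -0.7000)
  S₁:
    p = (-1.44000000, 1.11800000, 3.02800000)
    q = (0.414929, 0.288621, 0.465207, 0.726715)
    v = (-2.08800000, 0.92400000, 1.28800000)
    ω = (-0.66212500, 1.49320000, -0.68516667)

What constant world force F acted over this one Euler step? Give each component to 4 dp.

F = (-2.2000, 0.6000, -2.8000)

Δv = v₁−v₀ = (-0.08800000, 0.02400000, -0.11200000)
applied force F = (-2.2000, 0.6000, -2.8000)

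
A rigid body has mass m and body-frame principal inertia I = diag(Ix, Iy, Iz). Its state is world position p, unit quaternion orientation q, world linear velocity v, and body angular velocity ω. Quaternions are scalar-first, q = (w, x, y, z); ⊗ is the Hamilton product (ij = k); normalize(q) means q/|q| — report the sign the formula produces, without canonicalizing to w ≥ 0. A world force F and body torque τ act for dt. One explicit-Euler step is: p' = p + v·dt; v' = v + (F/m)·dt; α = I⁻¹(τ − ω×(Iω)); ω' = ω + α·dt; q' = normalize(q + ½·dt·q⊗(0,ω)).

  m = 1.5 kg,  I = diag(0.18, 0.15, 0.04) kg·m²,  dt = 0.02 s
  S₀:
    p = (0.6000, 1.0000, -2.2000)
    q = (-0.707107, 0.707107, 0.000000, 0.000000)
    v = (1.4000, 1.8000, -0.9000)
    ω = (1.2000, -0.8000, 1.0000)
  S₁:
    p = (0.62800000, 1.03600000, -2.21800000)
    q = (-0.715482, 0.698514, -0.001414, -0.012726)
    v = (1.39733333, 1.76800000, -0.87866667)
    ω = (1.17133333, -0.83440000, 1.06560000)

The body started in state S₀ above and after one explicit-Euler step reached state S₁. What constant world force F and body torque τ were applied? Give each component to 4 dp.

Δv = v₁−v₀ = (-0.00266667, -0.03200000, 0.02133333)
F = m·Δv/dt = (-0.2000, -2.4000, 1.6000)
ω₁ − ω₀ = (-0.02866667, -0.03440000, 0.06560000)
ω₀×(Iω₀) = (0.0880, 0.1680, 0.0288)
τ = I·(Δω/dt) + ω₀×(Iω₀) = (-0.1700, -0.0900, 0.1600)

F = (-0.2000, -2.4000, 1.6000)
τ = (-0.1700, -0.0900, 0.1600)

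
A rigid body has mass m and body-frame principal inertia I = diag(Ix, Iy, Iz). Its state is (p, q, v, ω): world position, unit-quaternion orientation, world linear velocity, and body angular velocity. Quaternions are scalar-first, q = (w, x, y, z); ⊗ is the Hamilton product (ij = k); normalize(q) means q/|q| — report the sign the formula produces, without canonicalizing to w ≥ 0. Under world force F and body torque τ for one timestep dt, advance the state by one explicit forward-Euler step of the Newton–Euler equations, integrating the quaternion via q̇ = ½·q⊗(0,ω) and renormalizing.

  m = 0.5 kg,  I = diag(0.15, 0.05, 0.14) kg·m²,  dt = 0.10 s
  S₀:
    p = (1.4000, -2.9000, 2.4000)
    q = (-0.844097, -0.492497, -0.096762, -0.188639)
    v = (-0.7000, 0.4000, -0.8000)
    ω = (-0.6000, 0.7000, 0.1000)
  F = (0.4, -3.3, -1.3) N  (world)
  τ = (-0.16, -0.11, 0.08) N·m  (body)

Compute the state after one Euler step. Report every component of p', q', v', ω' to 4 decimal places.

p' = (1.3300, -2.8600, 2.3200)
q' = (-0.8536, -0.4606, -0.1181, -0.2128)
v' = (-0.6200, -0.2600, -1.0600)
ω' = (-0.7109, 0.4812, 0.1271)

precession coupling ω×(Iω) = (0.0063, -0.0006, 0.0420)
(τ − ω×Iω)/I = (-1.1087, -2.1880, 0.2714)
ω + α·dt = (-0.7109, 0.4812, 0.1271)
q⊗(0,ω) = (-0.2089009, 0.6288293, -0.4284348, -0.4872148)
updated quaternion q' = (-0.8536, -0.4606, -0.1181, -0.2128)
p' = p + v·dt = (1.3300, -2.8600, 2.3200)
v' = v + a·dt = (-0.6200, -0.2600, -1.0600)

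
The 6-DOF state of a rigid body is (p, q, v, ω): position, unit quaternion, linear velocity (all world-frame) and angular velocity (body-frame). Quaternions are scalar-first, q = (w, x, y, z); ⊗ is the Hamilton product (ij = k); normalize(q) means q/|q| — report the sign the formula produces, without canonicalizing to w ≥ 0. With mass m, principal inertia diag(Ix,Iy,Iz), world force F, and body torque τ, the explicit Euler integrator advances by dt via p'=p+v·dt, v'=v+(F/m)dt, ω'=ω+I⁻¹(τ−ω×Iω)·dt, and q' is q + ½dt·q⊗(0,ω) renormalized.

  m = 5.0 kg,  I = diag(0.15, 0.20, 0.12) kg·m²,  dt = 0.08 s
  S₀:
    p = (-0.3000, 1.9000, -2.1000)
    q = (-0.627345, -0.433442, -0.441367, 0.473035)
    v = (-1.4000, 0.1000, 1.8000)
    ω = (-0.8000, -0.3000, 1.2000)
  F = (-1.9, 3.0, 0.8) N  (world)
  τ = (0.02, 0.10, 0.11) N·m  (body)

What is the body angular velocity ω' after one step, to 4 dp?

gyro term ω×Iω = (0.0288, -0.0288, 0.0120)
angular accel α = (-0.0587, 0.6440, 0.8167)
ω' = ω + α·dt = (-0.8047, -0.2485, 1.2653)

ω' = (-0.8047, -0.2485, 1.2653)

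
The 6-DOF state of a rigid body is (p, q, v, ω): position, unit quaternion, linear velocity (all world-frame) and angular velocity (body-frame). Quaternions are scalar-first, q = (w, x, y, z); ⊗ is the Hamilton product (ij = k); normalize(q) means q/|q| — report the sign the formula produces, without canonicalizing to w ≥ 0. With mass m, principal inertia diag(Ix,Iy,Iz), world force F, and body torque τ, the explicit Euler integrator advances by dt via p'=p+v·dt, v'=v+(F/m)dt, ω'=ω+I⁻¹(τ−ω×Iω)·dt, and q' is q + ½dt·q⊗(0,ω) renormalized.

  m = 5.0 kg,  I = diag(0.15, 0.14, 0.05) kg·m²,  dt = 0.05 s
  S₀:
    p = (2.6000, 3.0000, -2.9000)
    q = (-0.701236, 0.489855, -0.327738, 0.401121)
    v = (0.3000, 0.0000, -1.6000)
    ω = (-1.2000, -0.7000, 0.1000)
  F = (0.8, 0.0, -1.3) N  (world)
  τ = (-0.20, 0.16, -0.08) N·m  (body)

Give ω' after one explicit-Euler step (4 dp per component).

angular accel α = (-1.3753, 1.2286, -1.4320)
ω' = ω + α·dt = (-1.2688, -0.6386, 0.0284)

ω' = (-1.2688, -0.6386, 0.0284)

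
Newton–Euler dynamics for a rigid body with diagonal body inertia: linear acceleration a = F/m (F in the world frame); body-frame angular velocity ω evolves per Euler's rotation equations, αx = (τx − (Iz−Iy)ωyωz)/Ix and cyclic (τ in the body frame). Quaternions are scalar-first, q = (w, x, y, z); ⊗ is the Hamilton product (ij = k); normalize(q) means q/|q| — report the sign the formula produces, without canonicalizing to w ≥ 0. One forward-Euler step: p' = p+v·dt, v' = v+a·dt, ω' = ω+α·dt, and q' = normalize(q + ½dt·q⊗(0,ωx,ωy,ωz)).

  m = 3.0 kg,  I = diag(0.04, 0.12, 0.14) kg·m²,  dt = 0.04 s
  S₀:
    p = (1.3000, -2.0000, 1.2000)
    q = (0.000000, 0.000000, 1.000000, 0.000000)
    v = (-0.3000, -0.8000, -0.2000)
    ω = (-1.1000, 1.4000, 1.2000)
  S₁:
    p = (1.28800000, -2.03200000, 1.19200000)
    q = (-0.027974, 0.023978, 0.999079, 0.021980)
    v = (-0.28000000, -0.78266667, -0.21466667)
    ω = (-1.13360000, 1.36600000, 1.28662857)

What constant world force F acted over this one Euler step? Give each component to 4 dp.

velocity change Δv = (0.02000000, 0.01733333, -0.01466667)
applied force F = (1.5000, 1.3000, -1.1000)

F = (1.5000, 1.3000, -1.1000)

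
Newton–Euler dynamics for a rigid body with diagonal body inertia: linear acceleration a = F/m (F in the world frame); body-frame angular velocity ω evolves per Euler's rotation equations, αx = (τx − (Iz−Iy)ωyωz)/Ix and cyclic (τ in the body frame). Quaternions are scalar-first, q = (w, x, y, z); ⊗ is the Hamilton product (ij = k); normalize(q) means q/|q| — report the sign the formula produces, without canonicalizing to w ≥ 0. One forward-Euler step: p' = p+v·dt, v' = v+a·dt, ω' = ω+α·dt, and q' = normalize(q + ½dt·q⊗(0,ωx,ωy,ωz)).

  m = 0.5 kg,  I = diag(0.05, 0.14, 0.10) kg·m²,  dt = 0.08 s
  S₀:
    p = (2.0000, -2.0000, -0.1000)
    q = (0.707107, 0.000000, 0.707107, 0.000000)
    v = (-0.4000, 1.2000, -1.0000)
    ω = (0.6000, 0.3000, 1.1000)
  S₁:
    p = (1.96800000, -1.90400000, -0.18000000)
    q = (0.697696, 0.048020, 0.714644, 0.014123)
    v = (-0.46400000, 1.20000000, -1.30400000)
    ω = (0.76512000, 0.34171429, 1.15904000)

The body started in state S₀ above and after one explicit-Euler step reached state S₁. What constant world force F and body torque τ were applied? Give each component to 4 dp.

v₁ − v₀ = (-0.06400000, 0.00000000, -0.30400000)
applied force F = (-0.4000, 0.0000, -1.9000)
ω₁ − ω₀ = (0.16512000, 0.04171429, 0.05904000)
ω₀×(Iω₀) = (-0.0132, -0.0330, 0.0162)
applied torque τ = (0.0900, 0.0400, 0.0900)

F = (-0.4000, 0.0000, -1.9000)
τ = (0.0900, 0.0400, 0.0900)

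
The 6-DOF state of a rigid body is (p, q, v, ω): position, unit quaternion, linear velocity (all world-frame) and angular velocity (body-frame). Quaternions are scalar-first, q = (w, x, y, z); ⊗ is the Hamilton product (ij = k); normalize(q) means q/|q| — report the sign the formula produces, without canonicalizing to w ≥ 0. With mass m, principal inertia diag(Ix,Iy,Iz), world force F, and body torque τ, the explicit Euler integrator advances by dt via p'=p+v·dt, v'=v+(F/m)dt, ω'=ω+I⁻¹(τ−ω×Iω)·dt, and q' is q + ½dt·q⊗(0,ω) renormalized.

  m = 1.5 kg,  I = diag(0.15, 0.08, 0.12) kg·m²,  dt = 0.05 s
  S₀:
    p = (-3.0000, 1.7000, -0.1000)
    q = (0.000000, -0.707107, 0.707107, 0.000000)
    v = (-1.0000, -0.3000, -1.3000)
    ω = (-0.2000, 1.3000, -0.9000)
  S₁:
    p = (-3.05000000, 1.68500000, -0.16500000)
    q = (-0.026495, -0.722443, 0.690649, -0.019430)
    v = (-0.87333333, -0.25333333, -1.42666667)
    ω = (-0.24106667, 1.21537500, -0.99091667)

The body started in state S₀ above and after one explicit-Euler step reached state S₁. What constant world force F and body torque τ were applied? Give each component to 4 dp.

F = (3.8000, 1.4000, -3.8000)
τ = (-0.1700, -0.1300, -0.2000)

rate change Δω = (-0.04106667, -0.08462500, -0.09091667)
ω₀×(Iω₀) = (-0.0468, 0.0054, 0.0182)
applied torque τ = (-0.1700, -0.1300, -0.2000)
velocity change Δv = (0.12666667, 0.04666667, -0.12666667)
F = m·Δv/dt = (3.8000, 1.4000, -3.8000)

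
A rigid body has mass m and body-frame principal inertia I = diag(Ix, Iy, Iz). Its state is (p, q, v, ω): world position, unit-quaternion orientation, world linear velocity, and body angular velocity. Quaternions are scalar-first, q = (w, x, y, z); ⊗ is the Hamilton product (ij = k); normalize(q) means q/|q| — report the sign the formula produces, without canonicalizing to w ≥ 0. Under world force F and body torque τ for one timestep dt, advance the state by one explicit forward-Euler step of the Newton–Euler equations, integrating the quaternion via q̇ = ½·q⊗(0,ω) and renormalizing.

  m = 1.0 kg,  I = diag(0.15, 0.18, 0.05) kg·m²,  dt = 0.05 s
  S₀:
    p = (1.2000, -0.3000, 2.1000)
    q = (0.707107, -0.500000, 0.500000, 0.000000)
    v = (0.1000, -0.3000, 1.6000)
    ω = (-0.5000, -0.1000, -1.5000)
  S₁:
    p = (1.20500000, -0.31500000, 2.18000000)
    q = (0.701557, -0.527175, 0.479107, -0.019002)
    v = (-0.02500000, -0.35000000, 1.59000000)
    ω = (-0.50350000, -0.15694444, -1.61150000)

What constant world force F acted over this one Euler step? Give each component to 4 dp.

F = (-2.5000, -1.0000, -0.2000)

Δv = v₁−v₀ = (-0.12500000, -0.05000000, -0.01000000)
F = m·Δv/dt = (-2.5000, -1.0000, -0.2000)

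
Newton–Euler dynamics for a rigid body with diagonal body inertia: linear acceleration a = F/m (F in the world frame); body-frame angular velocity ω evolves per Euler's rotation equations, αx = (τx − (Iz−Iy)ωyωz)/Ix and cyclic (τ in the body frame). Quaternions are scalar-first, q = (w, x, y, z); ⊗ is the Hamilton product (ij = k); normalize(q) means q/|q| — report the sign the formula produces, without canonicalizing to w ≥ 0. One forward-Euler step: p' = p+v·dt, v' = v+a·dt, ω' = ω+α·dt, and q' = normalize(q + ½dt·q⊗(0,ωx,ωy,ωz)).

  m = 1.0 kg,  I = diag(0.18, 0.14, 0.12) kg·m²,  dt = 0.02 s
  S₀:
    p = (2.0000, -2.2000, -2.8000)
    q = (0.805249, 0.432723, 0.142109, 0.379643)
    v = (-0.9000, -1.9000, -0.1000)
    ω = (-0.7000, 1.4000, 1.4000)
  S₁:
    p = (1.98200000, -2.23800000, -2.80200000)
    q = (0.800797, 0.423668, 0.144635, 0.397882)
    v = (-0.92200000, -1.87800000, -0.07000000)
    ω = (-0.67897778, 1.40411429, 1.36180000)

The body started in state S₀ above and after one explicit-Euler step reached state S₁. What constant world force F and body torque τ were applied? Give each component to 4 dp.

rate change Δω = (0.02102222, 0.00411429, -0.03820000)
I·α + gyro = (0.1500, -0.0300, -0.1900)
velocity change Δv = (-0.02200000, 0.02200000, 0.03000000)
applied force F = (-1.1000, 1.1000, 1.5000)

F = (-1.1000, 1.1000, 1.5000)
τ = (0.1500, -0.0300, -0.1900)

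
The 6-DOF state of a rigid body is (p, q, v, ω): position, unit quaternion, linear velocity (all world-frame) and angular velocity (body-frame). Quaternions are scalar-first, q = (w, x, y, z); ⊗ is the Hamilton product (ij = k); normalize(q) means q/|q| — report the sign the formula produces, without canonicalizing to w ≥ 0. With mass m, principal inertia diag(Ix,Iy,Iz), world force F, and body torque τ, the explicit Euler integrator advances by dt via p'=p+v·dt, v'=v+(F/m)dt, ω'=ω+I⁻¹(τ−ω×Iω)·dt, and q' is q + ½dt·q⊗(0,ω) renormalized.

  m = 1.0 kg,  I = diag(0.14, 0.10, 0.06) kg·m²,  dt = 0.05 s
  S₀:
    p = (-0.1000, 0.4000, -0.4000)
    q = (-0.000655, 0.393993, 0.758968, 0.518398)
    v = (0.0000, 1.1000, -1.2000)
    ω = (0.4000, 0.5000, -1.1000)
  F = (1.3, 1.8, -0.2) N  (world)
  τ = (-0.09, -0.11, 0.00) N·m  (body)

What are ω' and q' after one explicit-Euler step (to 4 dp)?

ω' = (0.3600, 0.4626, -1.0933)
q' = (0.0002, 0.3664, 0.7746, 0.5155)

(τ − ω×Iω)/I = (-0.8000, -0.7480, 0.1333)
ω + α·dt = (0.3600, 0.4626, -1.0933)
2q̇ = q⊗(0,ω) = (0.0331566, -1.0943258, 0.6404240, -0.1058702)
q' = normalize(q + ½dt·q⊗(0,ω)) = (0.0002, 0.3664, 0.7746, 0.5155)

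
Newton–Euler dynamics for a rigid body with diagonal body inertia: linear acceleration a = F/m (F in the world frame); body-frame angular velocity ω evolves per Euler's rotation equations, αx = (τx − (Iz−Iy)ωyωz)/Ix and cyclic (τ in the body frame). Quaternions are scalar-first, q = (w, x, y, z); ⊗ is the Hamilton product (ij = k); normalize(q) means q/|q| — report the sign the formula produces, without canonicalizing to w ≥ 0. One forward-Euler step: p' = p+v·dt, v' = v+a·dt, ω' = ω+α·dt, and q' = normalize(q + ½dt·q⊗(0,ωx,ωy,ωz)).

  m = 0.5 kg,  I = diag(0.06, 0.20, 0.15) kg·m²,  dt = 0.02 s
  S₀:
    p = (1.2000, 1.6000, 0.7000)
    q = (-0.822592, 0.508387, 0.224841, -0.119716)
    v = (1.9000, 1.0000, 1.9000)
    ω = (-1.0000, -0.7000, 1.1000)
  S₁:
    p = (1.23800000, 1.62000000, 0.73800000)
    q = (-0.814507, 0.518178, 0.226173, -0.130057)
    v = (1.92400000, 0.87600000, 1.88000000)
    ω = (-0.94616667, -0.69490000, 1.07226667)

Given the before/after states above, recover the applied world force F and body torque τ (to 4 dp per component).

F = (0.6000, -3.1000, -0.5000)
τ = (0.2000, 0.1500, -0.1100)

Δv = v₁−v₀ = (0.02400000, -0.12400000, -0.02000000)
F = m·Δv/dt = (0.6000, -3.1000, -0.5000)
ω₁ − ω₀ = (0.05383333, 0.00510000, -0.02773333)
precession coupling = (0.0385, 0.0990, 0.0980)
applied torque τ = (0.2000, 0.1500, -0.1100)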